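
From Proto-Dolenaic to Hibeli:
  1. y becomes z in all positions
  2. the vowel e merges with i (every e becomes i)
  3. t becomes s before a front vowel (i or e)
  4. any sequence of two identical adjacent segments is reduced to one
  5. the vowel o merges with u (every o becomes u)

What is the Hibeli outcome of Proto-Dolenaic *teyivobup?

Hibeli: *teyivobup > tezivobup > tizivobup > sizivobup > sizivubup  (by unconditioned shift, vowel merger, palatalisation, vowel merger)

sizivubup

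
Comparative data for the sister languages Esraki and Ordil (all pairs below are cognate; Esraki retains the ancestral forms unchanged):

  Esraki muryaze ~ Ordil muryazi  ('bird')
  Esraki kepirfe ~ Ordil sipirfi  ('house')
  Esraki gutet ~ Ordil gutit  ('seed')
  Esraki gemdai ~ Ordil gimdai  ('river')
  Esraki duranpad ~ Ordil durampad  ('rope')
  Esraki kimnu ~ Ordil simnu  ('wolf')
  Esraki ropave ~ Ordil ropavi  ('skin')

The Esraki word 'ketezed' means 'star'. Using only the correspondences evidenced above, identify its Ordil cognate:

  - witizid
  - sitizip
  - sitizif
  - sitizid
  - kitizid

sitizid

kepirfe ~ sipirfi — Esraki k corresponds to Ordil s word-initially before a front vowel.
gutet ~ gutit — Esraki e corresponds to Ordil i after a consonant, before a consonant other than r, m, n, p, b, f, v.
Applying these to Esraki 'ketezed':
  ketezed → setezed   (k→s word-initially before a front vowel)
  setezed → sitezed   (e→i after a consonant, before a consonant other than r, m, n, p, b, f, v)
  sitezed → sitized   (e→i after a consonant, before a consonant other than r, m, n, p, b, f, v)
  sitized → sitizid   (e→i after a consonant, before a consonant other than r, m, n, p, b, f, v)
So the Ordil cognate is 'sitizid'.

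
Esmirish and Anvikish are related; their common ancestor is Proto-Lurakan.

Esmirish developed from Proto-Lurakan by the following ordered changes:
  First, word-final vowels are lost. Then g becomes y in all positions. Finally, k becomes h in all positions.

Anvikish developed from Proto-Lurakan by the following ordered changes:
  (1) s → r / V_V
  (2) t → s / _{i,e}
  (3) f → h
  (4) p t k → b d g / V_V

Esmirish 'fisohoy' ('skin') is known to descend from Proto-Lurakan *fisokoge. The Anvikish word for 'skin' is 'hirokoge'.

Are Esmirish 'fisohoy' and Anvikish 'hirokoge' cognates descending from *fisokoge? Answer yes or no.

Derive the expected Anvikish reflex of *fisokoge:
Anvikish: *fisokoge > firokoge > hirokoge > hirogoge  (by rhotacism, unconditioned shift, intervocalic voicing)
The regular Anvikish reflex would be 'hirogoge', but the attested form is 'hirokoge'. The correspondence is irregular, so they are not cognates (the Anvikish form has a different source).

no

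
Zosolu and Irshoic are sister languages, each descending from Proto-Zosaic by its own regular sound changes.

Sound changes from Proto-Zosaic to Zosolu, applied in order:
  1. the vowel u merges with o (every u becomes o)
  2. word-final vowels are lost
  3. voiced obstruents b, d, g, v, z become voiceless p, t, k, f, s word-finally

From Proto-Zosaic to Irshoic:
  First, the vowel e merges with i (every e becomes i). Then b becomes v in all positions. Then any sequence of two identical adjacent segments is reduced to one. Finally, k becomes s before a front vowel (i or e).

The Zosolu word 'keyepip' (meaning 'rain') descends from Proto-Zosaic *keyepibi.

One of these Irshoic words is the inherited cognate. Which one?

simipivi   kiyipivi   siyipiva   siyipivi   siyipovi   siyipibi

Irshoic: *keyepibi > kiyipibi > kiyipivi > siyipivi  (by vowel merger, unconditioned shift, palatalisation)

siyipivi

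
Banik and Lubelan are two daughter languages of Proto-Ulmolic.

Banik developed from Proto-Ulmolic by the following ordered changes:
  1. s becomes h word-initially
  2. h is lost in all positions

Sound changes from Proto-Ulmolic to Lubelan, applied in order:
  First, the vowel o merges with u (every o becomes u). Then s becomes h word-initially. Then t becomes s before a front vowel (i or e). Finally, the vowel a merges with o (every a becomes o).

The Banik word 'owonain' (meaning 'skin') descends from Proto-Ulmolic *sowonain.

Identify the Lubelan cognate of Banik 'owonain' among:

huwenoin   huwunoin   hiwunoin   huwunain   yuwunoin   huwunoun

Lubelan: *sowonain
  sowonain → suwunain   [vowel merger]
  suwunain → huwunain   [debuccalisation]
  huwunain (rule 3 does not apply)
  huwunain → huwunoin   [vowel merger]
  giving Lubelan huwunoin.
Among the options, 'huwunoin' alone shows every Lubelan change applied in order.

huwunoin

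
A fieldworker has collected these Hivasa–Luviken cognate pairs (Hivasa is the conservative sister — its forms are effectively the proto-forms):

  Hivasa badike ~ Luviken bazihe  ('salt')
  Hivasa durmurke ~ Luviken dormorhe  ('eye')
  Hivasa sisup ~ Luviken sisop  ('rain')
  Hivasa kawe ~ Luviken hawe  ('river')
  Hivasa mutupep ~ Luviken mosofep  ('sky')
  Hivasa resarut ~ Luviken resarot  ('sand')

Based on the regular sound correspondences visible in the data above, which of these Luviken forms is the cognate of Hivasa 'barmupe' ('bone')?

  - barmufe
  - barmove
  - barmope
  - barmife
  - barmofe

sisup ~ sisop, mutupep ~ mosofep — Hivasa u corresponds to Luviken o after a consonant, before a labial obstruent.
mutupep ~ mosofep — Hivasa p corresponds to Luviken f between vowels (before a front vowel).
Applying these to Hivasa 'barmupe':
  barmupe → barmope   (u→o after a consonant, before a labial obstruent)
  barmope → barmofe   (p→f between vowels (before a front vowel))
So the Luviken cognate is 'barmofe'.

barmofe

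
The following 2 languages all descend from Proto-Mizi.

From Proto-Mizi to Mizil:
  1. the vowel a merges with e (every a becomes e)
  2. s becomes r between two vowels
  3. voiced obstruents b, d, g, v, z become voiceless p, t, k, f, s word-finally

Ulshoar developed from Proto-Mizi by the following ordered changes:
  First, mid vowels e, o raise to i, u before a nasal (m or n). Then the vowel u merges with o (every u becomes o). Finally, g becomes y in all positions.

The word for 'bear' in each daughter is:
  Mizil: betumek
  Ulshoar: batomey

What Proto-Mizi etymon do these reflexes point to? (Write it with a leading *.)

*batumeg

Position 2: Mizil has e, Ulshoar has a. Ulshoar preserves a here (none of its changes turn any other segment into a), so the proto-segment is *a.
Position 7: Mizil has k, Ulshoar has y. Taking the neighbouring segments as reconstructed: Mizil k could go back to *k or *g; Ulshoar y could go back to *g or *y — the one source consistent with every daughter is *g.
This points to *batumeg. Verify forward in each daughter:
Mizil: *batumeg > betumeg > betumek  (by vowel merger, final devoicing)
Ulshoar: *batumeg > batomeg > batomey  (by vowel merger, unconditioned shift)
No other proto-form is consistent with every reflex, so the reconstruction is *batumeg.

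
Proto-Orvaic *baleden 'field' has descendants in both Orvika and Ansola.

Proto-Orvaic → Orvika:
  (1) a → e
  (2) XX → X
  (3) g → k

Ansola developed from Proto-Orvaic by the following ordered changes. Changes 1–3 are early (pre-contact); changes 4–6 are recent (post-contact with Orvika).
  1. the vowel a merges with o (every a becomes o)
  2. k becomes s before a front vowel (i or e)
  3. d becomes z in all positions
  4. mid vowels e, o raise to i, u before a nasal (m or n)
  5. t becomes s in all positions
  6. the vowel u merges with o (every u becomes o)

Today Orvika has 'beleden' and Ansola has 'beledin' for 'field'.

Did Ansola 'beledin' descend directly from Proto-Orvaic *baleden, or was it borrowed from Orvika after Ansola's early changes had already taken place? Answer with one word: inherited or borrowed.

If inherited, *baleden would pass through all of Ansola's changes:
Ansola: start from *baleden.
  rule 1 (vowel merger): baleden → boleden
  rule 2: no change — boleden
  rule 3 (unconditioned shift): boleden → bolezen
  rule 4 (pre-nasal raising): bolezen → bolezin
  rule 5: no change — bolezin
  rule 6: no change — bolezin
  ⇒ Ansola bolezin
If borrowed from Orvika 'beleden' after the early changes, it would undergo only the recent ones:
  rule 4 (pre-nasal raising): beleden → beledin
  rule 5 (unconditioned shift): no change (beledin)
  rule 6 (vowel merger): no change (beledin)
  ⇒ as a loan: beledin
Ansola 'beledin' matches the loan outcome 'beledin', not the inherited 'bolezin' — it skipped the early Ansola changes, so it was borrowed from Orvika.

borrowed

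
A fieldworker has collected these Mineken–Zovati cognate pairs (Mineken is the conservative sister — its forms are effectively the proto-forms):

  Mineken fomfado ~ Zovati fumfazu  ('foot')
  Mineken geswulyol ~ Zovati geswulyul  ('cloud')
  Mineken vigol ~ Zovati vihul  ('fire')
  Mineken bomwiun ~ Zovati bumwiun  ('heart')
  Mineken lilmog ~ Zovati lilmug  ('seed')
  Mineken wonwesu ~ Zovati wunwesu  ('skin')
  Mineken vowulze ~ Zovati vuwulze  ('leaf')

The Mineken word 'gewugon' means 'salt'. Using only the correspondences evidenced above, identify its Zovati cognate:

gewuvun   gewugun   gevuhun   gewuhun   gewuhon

gewuhun

vigol ~ vihul — Mineken g corresponds to Zovati h between vowels (before a back vowel).
wonwesu ~ wunwesu — Mineken o corresponds to Zovati u after a consonant, before a nasal.
Applying these to Mineken 'gewugon':
  gewugon → gewuhon   (g→h between vowels (before a back vowel))
  gewuhon → gewuhun   (o→u after a consonant, before a nasal)
So the Zovati cognate is 'gewuhun'.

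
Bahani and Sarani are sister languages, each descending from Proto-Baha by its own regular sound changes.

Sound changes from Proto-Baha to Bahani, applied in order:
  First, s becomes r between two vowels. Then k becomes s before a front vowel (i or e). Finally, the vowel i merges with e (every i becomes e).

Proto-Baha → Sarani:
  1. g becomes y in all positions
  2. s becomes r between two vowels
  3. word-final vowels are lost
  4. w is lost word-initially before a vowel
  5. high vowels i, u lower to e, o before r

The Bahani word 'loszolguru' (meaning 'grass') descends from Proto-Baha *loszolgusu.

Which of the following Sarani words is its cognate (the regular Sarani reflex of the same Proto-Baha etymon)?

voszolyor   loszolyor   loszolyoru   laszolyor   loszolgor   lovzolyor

Sarani: *loszolgusu > loszolyusu > loszolyuru > loszolyur > loszolyor  (by unconditioned shift, rhotacism, apocope, pre-rhotic lowering)
Only 'loszolyor' matches the regular Sarani development of *loszolgusu.

loszolyor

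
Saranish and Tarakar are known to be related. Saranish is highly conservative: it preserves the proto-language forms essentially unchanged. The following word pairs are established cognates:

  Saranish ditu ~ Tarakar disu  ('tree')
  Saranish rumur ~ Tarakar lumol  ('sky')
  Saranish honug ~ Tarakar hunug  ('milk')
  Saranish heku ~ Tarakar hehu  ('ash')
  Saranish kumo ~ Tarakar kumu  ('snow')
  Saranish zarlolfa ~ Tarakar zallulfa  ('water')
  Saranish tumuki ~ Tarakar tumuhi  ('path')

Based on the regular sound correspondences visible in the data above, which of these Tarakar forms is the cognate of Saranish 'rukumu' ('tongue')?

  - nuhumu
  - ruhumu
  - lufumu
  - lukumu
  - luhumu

rumur ~ lumol — Saranish r corresponds to Tarakar l word-initially before a back vowel.
heku ~ hehu — Saranish k corresponds to Tarakar h between vowels (before a back vowel).
Applying these to Saranish 'rukumu':
  rukumu → lukumu   (r→l word-initially before a back vowel)
  lukumu → luhumu   (k→h between vowels (before a back vowel))
So the Tarakar cognate is 'luhumu'.

luhumu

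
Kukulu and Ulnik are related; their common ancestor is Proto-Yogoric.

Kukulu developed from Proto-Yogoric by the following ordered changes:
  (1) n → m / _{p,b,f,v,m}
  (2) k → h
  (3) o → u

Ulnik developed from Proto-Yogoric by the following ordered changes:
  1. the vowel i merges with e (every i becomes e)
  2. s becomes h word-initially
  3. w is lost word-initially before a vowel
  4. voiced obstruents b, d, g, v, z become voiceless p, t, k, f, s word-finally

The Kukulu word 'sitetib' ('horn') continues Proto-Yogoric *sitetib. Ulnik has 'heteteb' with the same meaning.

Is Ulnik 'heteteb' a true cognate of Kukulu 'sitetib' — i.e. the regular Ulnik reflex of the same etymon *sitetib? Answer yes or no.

Derive the expected Ulnik reflex of *sitetib:
Ulnik: *sitetib
  sitetib → seteteb   [vowel merger]
  seteteb → heteteb   [debuccalisation]
  heteteb (rule 3 does not apply)
  heteteb → hetetep   [final devoicing]
  giving Ulnik hetetep.
The regular Ulnik reflex would be 'hetetep', but the attested form is 'heteteb'. The correspondence is irregular, so they are not cognates (the Ulnik form has a different source).

no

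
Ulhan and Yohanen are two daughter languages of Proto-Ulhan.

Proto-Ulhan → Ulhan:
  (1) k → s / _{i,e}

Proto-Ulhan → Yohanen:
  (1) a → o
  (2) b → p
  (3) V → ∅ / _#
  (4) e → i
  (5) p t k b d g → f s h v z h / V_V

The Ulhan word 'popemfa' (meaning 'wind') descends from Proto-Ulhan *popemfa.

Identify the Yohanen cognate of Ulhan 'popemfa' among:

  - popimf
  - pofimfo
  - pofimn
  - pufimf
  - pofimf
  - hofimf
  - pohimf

Yohanen: start from *popemfa.
  rule 1 (vowel merger): popemfa → popemfo
  rule 2: no change — popemfo
  rule 3 (apocope): popemfo → popemf
  rule 4 (vowel merger): popemf → popimf
  rule 5 (intervocalic lenition): popimf → pofimf
  ⇒ Yohanen pofimf

pofimf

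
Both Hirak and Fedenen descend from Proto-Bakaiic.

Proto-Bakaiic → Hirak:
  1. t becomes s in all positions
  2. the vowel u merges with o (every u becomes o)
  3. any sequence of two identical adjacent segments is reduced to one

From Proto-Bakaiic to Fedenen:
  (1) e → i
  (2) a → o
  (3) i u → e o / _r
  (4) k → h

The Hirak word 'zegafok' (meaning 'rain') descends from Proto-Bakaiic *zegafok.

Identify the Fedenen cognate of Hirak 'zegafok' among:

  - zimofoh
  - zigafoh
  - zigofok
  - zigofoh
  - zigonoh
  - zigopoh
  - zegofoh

zigofoh

Fedenen: *zegafok > zigafok > zigofok > zigofoh  (by vowel merger, vowel merger, unconditioned shift)
Only 'zigofoh' matches the regular Fedenen development of *zegafok.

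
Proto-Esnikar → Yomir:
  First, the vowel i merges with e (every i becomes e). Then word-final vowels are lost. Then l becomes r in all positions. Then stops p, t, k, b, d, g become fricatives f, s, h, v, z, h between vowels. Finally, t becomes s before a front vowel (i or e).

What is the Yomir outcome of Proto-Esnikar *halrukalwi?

harruharw

Yomir: *halrukalwi
  halrukalwi → halrukalwe   [vowel merger]
  halrukalwe → halrukalw   [apocope]
  halrukalw → harrukarw   [unconditioned shift]
  harrukarw → harruharw   [intervocalic lenition]
  harruharw (rule 5 does not apply)
  giving Yomir harruharw.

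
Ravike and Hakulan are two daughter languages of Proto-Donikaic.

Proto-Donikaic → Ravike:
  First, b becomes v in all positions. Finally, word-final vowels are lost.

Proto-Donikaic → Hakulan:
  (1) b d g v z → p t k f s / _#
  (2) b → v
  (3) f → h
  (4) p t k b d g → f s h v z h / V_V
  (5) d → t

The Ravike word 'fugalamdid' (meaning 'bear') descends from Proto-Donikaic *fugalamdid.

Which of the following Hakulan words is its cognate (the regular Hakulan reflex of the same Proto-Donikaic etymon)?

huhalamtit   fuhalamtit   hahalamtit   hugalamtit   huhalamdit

Hakulan: *fugalamdid
  fugalamdid → fugalamdit   [final devoicing]
  fugalamdit (rule 2 does not apply)
  fugalamdit → hugalamdit   [unconditioned shift]
  hugalamdit → huhalamdit   [intervocalic lenition]
  huhalamdit → huhalamtit   [unconditioned shift]
  giving Hakulan huhalamtit.
The other candidates each miss or misapply at least one Hakulan change.

huhalamtit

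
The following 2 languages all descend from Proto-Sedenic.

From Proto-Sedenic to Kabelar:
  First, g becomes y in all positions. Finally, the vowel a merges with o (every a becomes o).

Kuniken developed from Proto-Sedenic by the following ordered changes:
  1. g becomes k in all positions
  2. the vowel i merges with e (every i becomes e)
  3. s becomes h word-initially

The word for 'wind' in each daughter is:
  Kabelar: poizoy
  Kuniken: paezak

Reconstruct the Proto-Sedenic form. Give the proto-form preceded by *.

*paizag

Position 2: Kabelar has o, Kuniken has a. Kuniken preserves a here (none of its changes turn any other segment into a), so the proto-segment is *a.
Position 6: Kabelar has y, Kuniken has k. Taking the neighbouring segments as reconstructed: Kabelar y could go back to *g or *y; Kuniken k could go back to *k or *g — the one source consistent with every daughter is *g.
This points to *paizag. Verify forward in each daughter:
Kabelar: *paizag
  paizag → paizay   [unconditioned shift]
  paizay → poizoy   [vowel merger]
  giving Kabelar poizoy.
Kuniken: start from *paizag.
  rule 1 (unconditioned shift): paizag → paizak
  rule 2 (vowel merger): paizak → paezak
  rule 3: no change — paezak
  ⇒ Kuniken paezak
*paizag is the unique common source.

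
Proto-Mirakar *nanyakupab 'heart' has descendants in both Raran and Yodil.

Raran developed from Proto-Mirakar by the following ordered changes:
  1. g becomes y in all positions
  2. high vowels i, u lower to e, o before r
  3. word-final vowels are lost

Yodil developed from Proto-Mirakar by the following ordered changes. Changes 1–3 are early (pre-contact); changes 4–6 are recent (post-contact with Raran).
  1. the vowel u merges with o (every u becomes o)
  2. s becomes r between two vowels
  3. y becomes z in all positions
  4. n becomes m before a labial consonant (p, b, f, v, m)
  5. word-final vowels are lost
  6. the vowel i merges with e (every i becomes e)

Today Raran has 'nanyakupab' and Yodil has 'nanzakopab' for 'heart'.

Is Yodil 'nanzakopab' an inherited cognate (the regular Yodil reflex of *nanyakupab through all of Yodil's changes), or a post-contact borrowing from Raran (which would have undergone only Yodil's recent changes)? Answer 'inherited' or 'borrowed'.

If inherited, *nanyakupab would pass through all of Yodil's changes:
Yodil: *nanyakupab
  nanyakupab → nanyakopab   [vowel merger]
  nanyakopab (rule 2 does not apply)
  nanyakopab → nanzakopab   [unconditioned shift]
  nanzakopab (rule 4 does not apply)
  nanzakopab (rule 5 does not apply)
  nanzakopab (rule 6 does not apply)
  giving Yodil nanzakopab.
If borrowed from Raran 'nanyakupab' after the early changes, it would undergo only the recent ones:
  rule 4 (nasal place assimilation): no change (nanyakupab)
  rule 5 (apocope): no change (nanyakupab)
  rule 6 (vowel merger): no change (nanyakupab)
  ⇒ as a loan: nanyakupab
Yodil 'nanzakopab' matches the inherited outcome exactly, so it is an inherited cognate, not a loan.

inherited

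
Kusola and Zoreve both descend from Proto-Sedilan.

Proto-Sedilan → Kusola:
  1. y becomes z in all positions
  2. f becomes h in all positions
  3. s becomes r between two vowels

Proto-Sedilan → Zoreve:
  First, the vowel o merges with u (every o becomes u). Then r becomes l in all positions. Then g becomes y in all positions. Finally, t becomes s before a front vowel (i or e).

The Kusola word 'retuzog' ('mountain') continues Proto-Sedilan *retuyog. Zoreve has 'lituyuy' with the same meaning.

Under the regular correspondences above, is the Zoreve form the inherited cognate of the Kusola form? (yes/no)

Derive the expected Zoreve reflex of *retuyog:
Zoreve: start from *retuyog.
  rule 1 (vowel merger): retuyog → retuyug
  rule 2 (unconditioned shift): retuyug → letuyug
  rule 3 (unconditioned shift): letuyug → letuyuy
  rule 4: no change — letuyuy
  ⇒ Zoreve letuyuy
The regular Zoreve reflex would be 'letuyuy', but the attested form is 'lituyuy'. The correspondence is irregular, so they are not cognates (the Zoreve form has a different source).

no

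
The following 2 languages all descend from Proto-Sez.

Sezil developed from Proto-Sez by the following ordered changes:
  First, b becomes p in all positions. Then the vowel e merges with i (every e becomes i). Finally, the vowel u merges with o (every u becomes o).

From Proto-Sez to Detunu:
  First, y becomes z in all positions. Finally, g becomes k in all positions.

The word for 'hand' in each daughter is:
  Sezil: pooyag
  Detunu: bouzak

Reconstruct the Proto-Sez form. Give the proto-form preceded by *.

*bouyag

Position 6: Sezil has g, Detunu has k. Sezil preserves g here (none of its changes turn any other segment into g), so the proto-segment is *g.
Position 1: Sezil has p, Detunu has b. Detunu preserves b here (none of its changes turn any other segment into b), so the proto-segment is *b.
Position 3: Sezil has o, Detunu has u. Detunu preserves u here (none of its changes turn any other segment into u), so the proto-segment is *u.
Verify the candidate proto-form against each daughter:
Sezil: *bouyag > pouyag > pooyag  (by unconditioned shift, vowel merger)
Detunu: *bouyag > bouzag > bouzak  (by unconditioned shift, unconditioned shift)
*bouyag is the unique common source.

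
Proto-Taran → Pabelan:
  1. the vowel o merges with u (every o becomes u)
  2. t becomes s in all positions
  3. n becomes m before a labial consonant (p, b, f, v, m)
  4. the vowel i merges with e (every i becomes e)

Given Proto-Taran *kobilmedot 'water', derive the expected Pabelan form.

kubelmedus

Pabelan: start from *kobilmedot.
  rule 1 (vowel merger): kobilmedot → kubilmedut
  rule 2 (unconditioned shift): kubilmedut → kubilmedus
  rule 3: no change — kubilmedus
  rule 4 (vowel merger): kubilmedus → kubelmedus
  ⇒ Pabelan kubelmedus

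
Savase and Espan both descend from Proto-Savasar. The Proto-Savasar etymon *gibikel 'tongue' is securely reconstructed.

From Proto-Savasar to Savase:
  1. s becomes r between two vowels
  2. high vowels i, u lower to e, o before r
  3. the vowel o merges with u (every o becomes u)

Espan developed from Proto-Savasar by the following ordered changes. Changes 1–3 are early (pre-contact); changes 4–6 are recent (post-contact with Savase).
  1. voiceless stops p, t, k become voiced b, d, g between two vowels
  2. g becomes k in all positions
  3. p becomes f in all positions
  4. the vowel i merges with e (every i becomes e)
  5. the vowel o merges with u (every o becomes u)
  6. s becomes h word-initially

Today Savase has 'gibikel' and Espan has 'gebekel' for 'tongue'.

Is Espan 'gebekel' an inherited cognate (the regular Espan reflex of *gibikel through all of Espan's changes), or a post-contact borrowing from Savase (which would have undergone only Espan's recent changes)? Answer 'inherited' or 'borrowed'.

If inherited, *gibikel would pass through all of Espan's changes:
Espan: *gibikel
  gibikel → gibigel   [intervocalic voicing]
  gibigel → kibikel   [unconditioned shift]
  kibikel (rule 3 does not apply)
  kibikel → kebekel   [vowel merger]
  kebekel (rule 5 does not apply)
  kebekel (rule 6 does not apply)
  giving Espan kebekel.
If borrowed from Savase 'gibikel' after the early changes, it would undergo only the recent ones:
  rule 4 (vowel merger): gibikel → gebekel
  rule 5 (vowel merger): no change (gebekel)
  rule 6 (debuccalisation): no change (gebekel)
  ⇒ as a loan: gebekel
Espan 'gebekel' matches the loan outcome 'gebekel', not the inherited 'kebekel' — it skipped the early Espan changes, so it was borrowed from Savase.

borrowed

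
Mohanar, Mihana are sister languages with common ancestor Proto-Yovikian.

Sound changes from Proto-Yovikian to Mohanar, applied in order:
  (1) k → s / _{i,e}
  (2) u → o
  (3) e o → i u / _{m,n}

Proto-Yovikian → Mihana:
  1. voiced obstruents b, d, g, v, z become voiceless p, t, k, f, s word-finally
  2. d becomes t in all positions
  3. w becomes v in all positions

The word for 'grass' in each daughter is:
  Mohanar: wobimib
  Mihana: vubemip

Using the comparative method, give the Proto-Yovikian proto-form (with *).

Position 7: Mohanar has b, Mihana has p. Mohanar preserves b here (none of its changes turn any other segment into b), so the proto-segment is *b.
Position 2: Mohanar has o, Mihana has u. Mihana preserves u here (none of its changes turn any other segment into u), so the proto-segment is *u.
Position 4: Mohanar has i, Mihana has e. Mihana preserves e here (none of its changes turn any other segment into e), so the proto-segment is *e.
Verify the candidate proto-form against each daughter:
Mohanar: *wubemib > wobemib > wobimib  (by vowel merger, pre-nasal raising)
Mihana: start from *wubemib.
  rule 1 (final devoicing): wubemib → wubemip
  rule 2: no change — wubemip
  rule 3 (unconditioned shift): wubemip → vubemip
  ⇒ Mihana vubemip
No other proto-form is consistent with every reflex, so the reconstruction is *wubemib.

*wubemib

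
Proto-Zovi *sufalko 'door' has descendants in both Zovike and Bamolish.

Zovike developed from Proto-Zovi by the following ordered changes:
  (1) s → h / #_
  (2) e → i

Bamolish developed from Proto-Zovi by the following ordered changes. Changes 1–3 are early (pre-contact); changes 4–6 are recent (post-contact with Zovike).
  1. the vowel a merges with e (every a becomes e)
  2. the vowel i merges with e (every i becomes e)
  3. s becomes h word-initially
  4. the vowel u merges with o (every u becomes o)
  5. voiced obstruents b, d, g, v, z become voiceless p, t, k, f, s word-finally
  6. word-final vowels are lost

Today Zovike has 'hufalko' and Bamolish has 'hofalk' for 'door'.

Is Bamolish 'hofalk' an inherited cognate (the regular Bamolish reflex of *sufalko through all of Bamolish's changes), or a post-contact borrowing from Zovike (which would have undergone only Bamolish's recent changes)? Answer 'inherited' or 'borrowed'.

If inherited, *sufalko would pass through all of Bamolish's changes:
Bamolish: *sufalko > sufelko > hufelko > hofelko > hofelk  (by vowel merger, debuccalisation, vowel merger, apocope)
If borrowed from Zovike 'hufalko' after the early changes, it would undergo only the recent ones:
  rule 4 (vowel merger): hufalko → hofalko
  rule 5 (final devoicing): no change (hofalko)
  rule 6 (apocope): hofalko → hofalk
  ⇒ as a loan: hofalk
Bamolish 'hofalk' matches the loan outcome 'hofalk', not the inherited 'hofelk' — it skipped the early Bamolish changes, so it was borrowed from Zovike.

borrowed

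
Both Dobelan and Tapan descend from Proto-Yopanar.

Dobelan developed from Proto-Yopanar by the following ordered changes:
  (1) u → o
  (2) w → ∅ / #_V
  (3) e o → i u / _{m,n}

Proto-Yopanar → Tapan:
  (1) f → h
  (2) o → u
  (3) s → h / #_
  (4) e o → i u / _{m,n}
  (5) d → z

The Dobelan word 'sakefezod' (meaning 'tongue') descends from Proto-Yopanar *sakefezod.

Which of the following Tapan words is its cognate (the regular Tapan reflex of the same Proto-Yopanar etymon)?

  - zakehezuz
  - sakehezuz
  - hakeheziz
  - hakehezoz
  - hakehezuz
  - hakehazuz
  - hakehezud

Tapan: *sakefezod
  sakefezod → sakehezod   [unconditioned shift]
  sakehezod → sakehezud   [vowel merger]
  sakehezud → hakehezud   [debuccalisation]
  hakehezud (rule 4 does not apply)
  hakehezud → hakehezuz   [unconditioned shift]
  giving Tapan hakehezuz.

hakehezuz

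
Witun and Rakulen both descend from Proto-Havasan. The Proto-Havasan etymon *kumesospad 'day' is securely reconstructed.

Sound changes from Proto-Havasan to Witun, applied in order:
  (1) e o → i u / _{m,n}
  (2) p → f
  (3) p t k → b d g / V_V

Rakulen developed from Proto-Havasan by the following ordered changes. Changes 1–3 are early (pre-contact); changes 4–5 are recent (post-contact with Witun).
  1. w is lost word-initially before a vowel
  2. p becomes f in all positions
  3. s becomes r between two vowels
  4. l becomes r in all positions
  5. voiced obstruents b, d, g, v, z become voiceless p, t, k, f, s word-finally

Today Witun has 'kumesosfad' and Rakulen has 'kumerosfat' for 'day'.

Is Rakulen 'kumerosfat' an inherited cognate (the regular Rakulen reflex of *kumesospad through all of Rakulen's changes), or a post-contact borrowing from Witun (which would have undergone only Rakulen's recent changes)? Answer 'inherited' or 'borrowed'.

inherited

If inherited, *kumesospad would pass through all of Rakulen's changes:
Rakulen: *kumesospad > kumesosfad > kumerosfad > kumerosfat  (by unconditioned shift, rhotacism, final devoicing)
If borrowed from Witun 'kumesosfad' after the early changes, it would undergo only the recent ones:
  rule 4 (unconditioned shift): no change (kumesosfad)
  rule 5 (final devoicing): kumesosfad → kumesosfat
  ⇒ as a loan: kumesosfat
Rakulen 'kumerosfat' matches the inherited outcome exactly, so it is an inherited cognate, not a loan.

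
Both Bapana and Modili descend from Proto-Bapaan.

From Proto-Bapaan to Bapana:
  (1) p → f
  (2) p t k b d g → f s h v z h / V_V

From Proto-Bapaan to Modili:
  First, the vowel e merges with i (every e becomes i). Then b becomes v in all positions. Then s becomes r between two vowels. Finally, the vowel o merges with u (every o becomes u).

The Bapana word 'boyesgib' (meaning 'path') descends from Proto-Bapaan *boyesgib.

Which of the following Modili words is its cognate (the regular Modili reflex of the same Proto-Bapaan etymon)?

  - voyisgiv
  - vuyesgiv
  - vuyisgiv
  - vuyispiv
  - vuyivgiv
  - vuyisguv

vuyisgiv

Modili: *boyesgib
  boyesgib → boyisgib   [vowel merger]
  boyisgib → voyisgiv   [unconditioned shift]
  voyisgiv (rule 3 does not apply)
  voyisgiv → vuyisgiv   [vowel merger]
  giving Modili vuyisgiv.
Among the options, 'vuyisgiv' alone shows every Modili change applied in order.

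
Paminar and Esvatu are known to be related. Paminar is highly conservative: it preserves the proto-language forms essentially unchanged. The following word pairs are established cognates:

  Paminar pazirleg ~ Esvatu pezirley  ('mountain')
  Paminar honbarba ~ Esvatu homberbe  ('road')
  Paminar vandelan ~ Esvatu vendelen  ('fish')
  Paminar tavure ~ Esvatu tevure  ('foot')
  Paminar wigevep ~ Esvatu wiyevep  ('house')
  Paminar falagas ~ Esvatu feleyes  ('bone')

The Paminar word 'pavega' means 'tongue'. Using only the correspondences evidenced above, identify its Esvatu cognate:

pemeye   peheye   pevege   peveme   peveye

peveye

tavure ~ tevure — Paminar a corresponds to Esvatu e after a consonant, before a labial obstruent.
falagas ~ feleyes — Paminar g corresponds to Esvatu y between vowels (before a back vowel).
honbarba ~ homberbe — Paminar a corresponds to Esvatu e word-finally.
Applying these to Paminar 'pavega':
  pavega → pevega   (a→e after a consonant, before a labial obstruent)
  pevega → peveya   (g→y between vowels (before a back vowel))
  peveya → peveye   (a→e word-finally)
So the Esvatu cognate is 'peveye'.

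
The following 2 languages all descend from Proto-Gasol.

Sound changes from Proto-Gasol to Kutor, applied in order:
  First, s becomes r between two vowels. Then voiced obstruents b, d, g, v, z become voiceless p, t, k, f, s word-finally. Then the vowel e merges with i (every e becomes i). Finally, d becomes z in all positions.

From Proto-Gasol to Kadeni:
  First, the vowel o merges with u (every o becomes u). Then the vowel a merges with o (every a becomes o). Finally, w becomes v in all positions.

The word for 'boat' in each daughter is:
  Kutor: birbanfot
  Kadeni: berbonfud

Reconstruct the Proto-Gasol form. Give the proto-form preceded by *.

Position 2: Kutor has i, Kadeni has e. Kadeni preserves e here (none of its changes turn any other segment into e), so the proto-segment is *e.
Position 5: Kutor has a, Kadeni has o. Kutor preserves a here (none of its changes turn any other segment into a), so the proto-segment is *a.
This points to *berbanfod. Verify forward in each daughter:
Kutor: *berbanfod
  berbanfod (rule 1 does not apply)
  berbanfod → berbanfot   [final devoicing]
  berbanfot → birbanfot   [vowel merger]
  birbanfot (rule 4 does not apply)
  giving Kutor birbanfot.
Kadeni: *berbanfod
  berbanfod → berbanfud   [vowel merger]
  berbanfud → berbonfud   [vowel merger]
  berbonfud (rule 3 does not apply)
  giving Kadeni berbonfud.
*berbanfod is the unique common source.

*berbanfod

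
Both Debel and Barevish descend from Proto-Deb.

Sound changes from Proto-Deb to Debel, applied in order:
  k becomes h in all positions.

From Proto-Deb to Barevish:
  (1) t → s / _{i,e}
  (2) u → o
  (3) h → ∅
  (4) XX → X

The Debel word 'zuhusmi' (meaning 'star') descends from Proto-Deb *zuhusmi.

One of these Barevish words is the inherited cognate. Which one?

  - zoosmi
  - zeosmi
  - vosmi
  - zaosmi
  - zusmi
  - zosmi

zosmi

Barevish: *zuhusmi > zohosmi > zoosmi > zosmi  (by vowel merger, h-loss, degemination)
Only 'zosmi' matches the regular Barevish development of *zuhusmi.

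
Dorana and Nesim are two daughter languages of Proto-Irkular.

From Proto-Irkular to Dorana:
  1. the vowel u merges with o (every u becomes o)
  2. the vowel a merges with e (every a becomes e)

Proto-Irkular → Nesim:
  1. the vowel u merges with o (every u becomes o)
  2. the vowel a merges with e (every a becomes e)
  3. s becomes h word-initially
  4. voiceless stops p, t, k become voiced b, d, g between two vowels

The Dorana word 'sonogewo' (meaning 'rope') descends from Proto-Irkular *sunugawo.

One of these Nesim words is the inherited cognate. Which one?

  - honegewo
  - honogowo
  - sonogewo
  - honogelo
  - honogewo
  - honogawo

honogewo

Nesim: start from *sunugawo.
  rule 1 (vowel merger): sunugawo → sonogawo
  rule 2 (vowel merger): sonogawo → sonogewo
  rule 3 (debuccalisation): sonogewo → honogewo
  rule 4: no change — honogewo
  ⇒ Nesim honogewo
The other candidates each miss or misapply at least one Nesim change.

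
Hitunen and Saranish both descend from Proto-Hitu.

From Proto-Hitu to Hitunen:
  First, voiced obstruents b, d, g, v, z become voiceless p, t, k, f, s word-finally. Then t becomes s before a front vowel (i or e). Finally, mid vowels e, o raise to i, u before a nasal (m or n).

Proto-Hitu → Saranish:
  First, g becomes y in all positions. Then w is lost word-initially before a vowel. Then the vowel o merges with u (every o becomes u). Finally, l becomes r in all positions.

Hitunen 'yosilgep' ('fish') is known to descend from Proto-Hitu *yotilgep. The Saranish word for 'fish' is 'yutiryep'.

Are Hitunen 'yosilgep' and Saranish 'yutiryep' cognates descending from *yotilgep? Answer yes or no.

yes

Derive the expected Saranish reflex of *yotilgep:
Saranish: *yotilgep
  yotilgep → yotilyep   [unconditioned shift]
  yotilyep (rule 2 does not apply)
  yotilyep → yutilyep   [vowel merger]
  yutilyep → yutiryep   [unconditioned shift]
  giving Saranish yutiryep.
Saranish 'yutiryep' matches the regular reflex exactly, so the pair is cognate.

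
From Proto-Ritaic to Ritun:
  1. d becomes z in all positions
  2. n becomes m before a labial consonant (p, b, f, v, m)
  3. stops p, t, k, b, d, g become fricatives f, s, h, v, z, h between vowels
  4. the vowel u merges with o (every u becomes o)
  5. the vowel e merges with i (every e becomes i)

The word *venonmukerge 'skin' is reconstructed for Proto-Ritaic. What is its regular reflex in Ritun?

vinommohirgi

Ritun: *venonmukerge > venommukerge > venommuherge > venommoherge > vinommohirgi  (by nasal place assimilation, intervocalic lenition, vowel merger, vowel merger)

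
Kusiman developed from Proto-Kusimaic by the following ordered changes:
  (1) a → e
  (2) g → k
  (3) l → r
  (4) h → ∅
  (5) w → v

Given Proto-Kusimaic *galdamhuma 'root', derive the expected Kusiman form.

Kusiman: start from *galdamhuma.
  rule 1 (vowel merger): galdamhuma → geldemhume
  rule 2 (unconditioned shift): geldemhume → keldemhume
  rule 3 (unconditioned shift): keldemhume → kerdemhume
  rule 4 (h-loss): kerdemhume → kerdemume
  rule 5: no change — kerdemume
  ⇒ Kusiman kerdemume

kerdemume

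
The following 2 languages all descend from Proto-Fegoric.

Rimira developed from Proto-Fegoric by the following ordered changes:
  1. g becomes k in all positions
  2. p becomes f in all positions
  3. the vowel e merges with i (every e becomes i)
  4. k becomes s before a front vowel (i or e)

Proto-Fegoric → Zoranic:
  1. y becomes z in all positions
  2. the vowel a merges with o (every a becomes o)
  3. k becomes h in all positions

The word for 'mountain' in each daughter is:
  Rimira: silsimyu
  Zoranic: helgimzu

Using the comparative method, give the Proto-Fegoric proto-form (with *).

Position 7: Rimira has y, Zoranic has z. Rimira preserves y here (none of its changes turn any other segment into y), so the proto-segment is *y.
Position 2: Rimira has i, Zoranic has e. Zoranic preserves e here (none of its changes turn any other segment into e), so the proto-segment is *e.
Position 4: Rimira has s, Zoranic has g. Zoranic preserves g here (none of its changes turn any other segment into g), so the proto-segment is *g.
This points to *kelgimyu. Verify forward in each daughter:
Rimira: *kelgimyu > kelkimyu > kilkimyu > silsimyu  (by unconditioned shift, vowel merger, palatalisation)
Zoranic: *kelgimyu
  kelgimyu → kelgimzu   [unconditioned shift]
  kelgimzu (rule 2 does not apply)
  kelgimzu → helgimzu   [unconditioned shift]
  giving Zoranic helgimzu.
Only *kelgimyu yields all of Rimira silsimyu, Zoranic helgimzu.

*kelgimyu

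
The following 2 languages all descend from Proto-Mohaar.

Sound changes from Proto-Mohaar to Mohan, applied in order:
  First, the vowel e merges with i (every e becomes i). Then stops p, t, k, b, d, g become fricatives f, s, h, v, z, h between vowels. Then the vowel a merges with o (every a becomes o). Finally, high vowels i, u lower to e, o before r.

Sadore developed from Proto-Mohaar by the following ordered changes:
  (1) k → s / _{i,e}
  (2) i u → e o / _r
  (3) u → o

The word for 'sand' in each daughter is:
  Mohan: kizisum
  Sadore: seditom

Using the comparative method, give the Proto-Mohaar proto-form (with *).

Position 2: Mohan has i, Sadore has e. Taking the neighbouring segments as reconstructed: Mohan i could go back to *e or *i; Sadore e can only go back to *e — the one source consistent with every daughter is *e.
Position 6: Mohan has u, Sadore has o. Mohan preserves u here (none of its changes turn any other segment into u), so the proto-segment is *u.
Position 1: Mohan has k, Sadore has s. Mohan preserves k here (none of its changes turn any other segment into k), so the proto-segment is *k.
Verify the candidate proto-form against each daughter:
Mohan: *keditum
  keditum → kiditum   [vowel merger]
  kiditum → kizisum   [intervocalic lenition]
  kizisum (rule 3 does not apply)
  kizisum (rule 4 does not apply)
  giving Mohan kizisum.
Sadore: start from *keditum.
  rule 1 (palatalisation): keditum → seditum
  rule 2: no change — seditum
  rule 3 (vowel merger): seditum → seditom
  ⇒ Sadore seditom
Only *keditum yields all of Mohan kizisum, Sadore seditom.

*keditum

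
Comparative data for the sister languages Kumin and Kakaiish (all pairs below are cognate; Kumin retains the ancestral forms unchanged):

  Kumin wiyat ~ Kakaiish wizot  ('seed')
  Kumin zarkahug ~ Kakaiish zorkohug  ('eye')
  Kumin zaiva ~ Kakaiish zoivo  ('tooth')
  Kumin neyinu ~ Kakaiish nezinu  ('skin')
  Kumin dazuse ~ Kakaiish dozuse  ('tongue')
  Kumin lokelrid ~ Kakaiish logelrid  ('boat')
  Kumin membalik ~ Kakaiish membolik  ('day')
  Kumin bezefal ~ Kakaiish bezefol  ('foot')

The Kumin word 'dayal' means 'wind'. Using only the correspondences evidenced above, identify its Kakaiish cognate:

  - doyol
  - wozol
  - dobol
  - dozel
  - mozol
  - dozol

dozol

wiyat ~ wizot, zarkahug ~ zorkohug — Kumin a corresponds to Kakaiish o after a consonant, before a consonant other than r, m, n, p, b, f, v.
wiyat ~ wizot — Kumin y corresponds to Kakaiish z between vowels (before a back vowel).
Applying these to Kumin 'dayal':
  dayal → doyal   (a→o after a consonant, before a consonant other than r, m, n, p, b, f, v)
  doyal → dozal   (y→z between vowels (before a back vowel))
  dozal → dozol   (a→o after a consonant, before a consonant other than r, m, n, p, b, f, v)
So the Kakaiish cognate is 'dozol'.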